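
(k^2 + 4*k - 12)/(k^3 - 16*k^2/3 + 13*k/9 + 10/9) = 9*(k^2 + 4*k - 12)/(9*k^3 - 48*k^2 + 13*k + 10)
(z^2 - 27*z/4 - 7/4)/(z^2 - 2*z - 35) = (z + 1/4)/(z + 5)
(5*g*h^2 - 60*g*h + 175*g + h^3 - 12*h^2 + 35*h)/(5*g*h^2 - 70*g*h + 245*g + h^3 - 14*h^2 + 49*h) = (h - 5)/(h - 7)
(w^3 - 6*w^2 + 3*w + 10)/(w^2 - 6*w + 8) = (w^2 - 4*w - 5)/(w - 4)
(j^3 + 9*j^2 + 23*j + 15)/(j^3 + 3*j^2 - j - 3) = (j + 5)/(j - 1)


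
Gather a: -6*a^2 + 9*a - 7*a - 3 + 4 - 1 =-6*a^2 + 2*a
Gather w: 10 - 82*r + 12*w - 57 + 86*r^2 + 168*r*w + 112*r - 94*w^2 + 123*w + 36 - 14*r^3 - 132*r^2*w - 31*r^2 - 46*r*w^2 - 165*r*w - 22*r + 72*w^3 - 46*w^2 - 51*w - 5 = -14*r^3 + 55*r^2 + 8*r + 72*w^3 + w^2*(-46*r - 140) + w*(-132*r^2 + 3*r + 84) - 16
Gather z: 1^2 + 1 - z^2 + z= -z^2 + z + 2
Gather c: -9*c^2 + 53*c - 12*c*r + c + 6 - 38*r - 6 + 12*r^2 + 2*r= -9*c^2 + c*(54 - 12*r) + 12*r^2 - 36*r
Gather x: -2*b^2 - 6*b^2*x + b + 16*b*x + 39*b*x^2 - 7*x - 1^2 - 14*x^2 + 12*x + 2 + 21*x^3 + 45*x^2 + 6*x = -2*b^2 + b + 21*x^3 + x^2*(39*b + 31) + x*(-6*b^2 + 16*b + 11) + 1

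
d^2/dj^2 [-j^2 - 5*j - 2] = -2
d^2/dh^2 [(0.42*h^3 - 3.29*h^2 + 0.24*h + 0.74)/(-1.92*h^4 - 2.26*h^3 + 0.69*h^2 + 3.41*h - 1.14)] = (-3.096576*h^9 + 72.769536*h^8 + 71.7004800000001*h^7 - 68.703488*h^6 + 159.348456*h^5 - 42.605892*h^4 - 100.157862*h^3 + 84.283728*h^2 - 3.415356*h - 11.68834)/(7.077888*h^12 + 24.993792*h^11 + 21.788928*h^10 - 44.132984*h^9 - 84.00294*h^8 + 7.762746*h^7 + 106.961031*h^6 + 18.518871*h^5 - 67.669353*h^4 - 14.746697*h^3 + 37.07793*h^2 - 13.294908*h + 1.481544)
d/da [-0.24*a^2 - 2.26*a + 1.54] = -0.48*a - 2.26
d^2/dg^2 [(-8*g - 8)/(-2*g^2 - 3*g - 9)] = 16*((g + 1)*(4*g + 3)^2 - (6*g + 5)*(2*g^2 + 3*g + 9))/(2*g^2 + 3*g + 9)^3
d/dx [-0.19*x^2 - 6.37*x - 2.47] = -0.38*x - 6.37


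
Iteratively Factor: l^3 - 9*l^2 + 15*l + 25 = (l - 5)*(l^2 - 4*l - 5) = (l - 5)*(l + 1)*(l - 5)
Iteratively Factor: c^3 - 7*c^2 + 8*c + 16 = (c - 4)*(c^2 - 3*c - 4) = (c - 4)^2*(c + 1)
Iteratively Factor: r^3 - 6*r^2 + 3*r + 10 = (r - 2)*(r^2 - 4*r - 5) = (r - 5)*(r - 2)*(r + 1)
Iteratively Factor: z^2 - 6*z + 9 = (z - 3)*(z - 3)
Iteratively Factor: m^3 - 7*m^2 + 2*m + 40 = (m - 4)*(m^2 - 3*m - 10) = (m - 4)*(m + 2)*(m - 5)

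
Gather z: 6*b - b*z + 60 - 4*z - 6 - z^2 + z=6*b - z^2 + z*(-b - 3) + 54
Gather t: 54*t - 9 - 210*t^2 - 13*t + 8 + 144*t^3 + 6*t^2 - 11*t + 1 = 144*t^3 - 204*t^2 + 30*t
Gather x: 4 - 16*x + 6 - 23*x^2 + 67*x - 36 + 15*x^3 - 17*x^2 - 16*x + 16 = 15*x^3 - 40*x^2 + 35*x - 10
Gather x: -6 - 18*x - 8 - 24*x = -42*x - 14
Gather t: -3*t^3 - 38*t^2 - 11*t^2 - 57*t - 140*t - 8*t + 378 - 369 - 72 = -3*t^3 - 49*t^2 - 205*t - 63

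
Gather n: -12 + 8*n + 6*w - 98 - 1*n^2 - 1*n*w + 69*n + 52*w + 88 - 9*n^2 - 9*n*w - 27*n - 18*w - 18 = -10*n^2 + n*(50 - 10*w) + 40*w - 40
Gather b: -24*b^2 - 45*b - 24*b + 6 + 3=-24*b^2 - 69*b + 9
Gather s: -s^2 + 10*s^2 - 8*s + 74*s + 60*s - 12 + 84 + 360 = 9*s^2 + 126*s + 432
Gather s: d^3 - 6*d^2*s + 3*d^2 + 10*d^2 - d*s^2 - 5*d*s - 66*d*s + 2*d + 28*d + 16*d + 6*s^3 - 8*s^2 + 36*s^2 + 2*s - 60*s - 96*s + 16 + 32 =d^3 + 13*d^2 + 46*d + 6*s^3 + s^2*(28 - d) + s*(-6*d^2 - 71*d - 154) + 48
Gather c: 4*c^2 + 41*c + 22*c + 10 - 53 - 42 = 4*c^2 + 63*c - 85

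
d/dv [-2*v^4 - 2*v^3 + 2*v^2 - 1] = 2*v*(-4*v^2 - 3*v + 2)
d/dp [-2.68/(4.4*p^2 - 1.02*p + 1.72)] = (23.584*p - 2.7336)/(4.4*p^2 - 1.02*p + 1.72)^2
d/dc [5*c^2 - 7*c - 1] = 10*c - 7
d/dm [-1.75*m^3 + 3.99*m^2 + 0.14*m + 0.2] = -5.25*m^2 + 7.98*m + 0.14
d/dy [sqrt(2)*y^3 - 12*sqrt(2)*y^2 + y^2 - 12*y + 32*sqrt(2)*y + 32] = 3*sqrt(2)*y^2 - 24*sqrt(2)*y + 2*y - 12 + 32*sqrt(2)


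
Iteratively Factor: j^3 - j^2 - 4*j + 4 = (j + 2)*(j^2 - 3*j + 2) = (j - 1)*(j + 2)*(j - 2)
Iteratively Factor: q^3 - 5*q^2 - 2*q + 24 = (q - 4)*(q^2 - q - 6) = (q - 4)*(q + 2)*(q - 3)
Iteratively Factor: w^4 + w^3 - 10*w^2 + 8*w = (w - 2)*(w^3 + 3*w^2 - 4*w) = w*(w - 2)*(w^2 + 3*w - 4) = w*(w - 2)*(w - 1)*(w + 4)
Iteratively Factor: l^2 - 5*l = (l - 5)*(l)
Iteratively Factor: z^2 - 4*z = (z - 4)*(z)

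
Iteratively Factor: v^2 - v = (v)*(v - 1)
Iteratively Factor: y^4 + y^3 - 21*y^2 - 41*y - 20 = (y - 5)*(y^3 + 6*y^2 + 9*y + 4) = (y - 5)*(y + 1)*(y^2 + 5*y + 4) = (y - 5)*(y + 1)^2*(y + 4)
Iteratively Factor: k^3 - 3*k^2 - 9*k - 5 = (k + 1)*(k^2 - 4*k - 5) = (k + 1)^2*(k - 5)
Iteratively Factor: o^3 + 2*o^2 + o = (o + 1)*(o^2 + o) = o*(o + 1)*(o + 1)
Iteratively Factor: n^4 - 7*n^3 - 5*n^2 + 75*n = (n)*(n^3 - 7*n^2 - 5*n + 75) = n*(n - 5)*(n^2 - 2*n - 15) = n*(n - 5)*(n + 3)*(n - 5)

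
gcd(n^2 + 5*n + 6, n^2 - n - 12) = n + 3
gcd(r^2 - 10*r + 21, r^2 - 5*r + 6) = r - 3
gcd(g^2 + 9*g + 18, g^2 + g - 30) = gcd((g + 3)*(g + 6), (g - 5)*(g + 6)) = g + 6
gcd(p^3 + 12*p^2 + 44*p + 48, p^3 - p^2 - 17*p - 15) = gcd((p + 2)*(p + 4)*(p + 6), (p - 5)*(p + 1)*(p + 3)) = 1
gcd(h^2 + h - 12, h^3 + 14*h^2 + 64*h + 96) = h + 4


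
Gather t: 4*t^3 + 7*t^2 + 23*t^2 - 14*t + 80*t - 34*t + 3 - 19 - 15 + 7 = 4*t^3 + 30*t^2 + 32*t - 24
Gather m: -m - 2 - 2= -m - 4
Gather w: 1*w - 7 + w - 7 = 2*w - 14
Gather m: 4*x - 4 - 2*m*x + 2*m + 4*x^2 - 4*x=m*(2 - 2*x) + 4*x^2 - 4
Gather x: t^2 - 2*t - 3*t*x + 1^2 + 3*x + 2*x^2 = t^2 - 2*t + 2*x^2 + x*(3 - 3*t) + 1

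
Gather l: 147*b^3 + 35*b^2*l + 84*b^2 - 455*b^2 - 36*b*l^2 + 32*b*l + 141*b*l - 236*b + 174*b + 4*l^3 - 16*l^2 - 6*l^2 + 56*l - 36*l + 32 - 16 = 147*b^3 - 371*b^2 - 62*b + 4*l^3 + l^2*(-36*b - 22) + l*(35*b^2 + 173*b + 20) + 16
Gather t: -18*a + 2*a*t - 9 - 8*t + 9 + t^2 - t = -18*a + t^2 + t*(2*a - 9)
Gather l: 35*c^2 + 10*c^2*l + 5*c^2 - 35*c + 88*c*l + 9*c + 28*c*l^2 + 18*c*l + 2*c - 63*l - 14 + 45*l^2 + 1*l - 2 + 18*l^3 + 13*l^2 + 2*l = 40*c^2 - 24*c + 18*l^3 + l^2*(28*c + 58) + l*(10*c^2 + 106*c - 60) - 16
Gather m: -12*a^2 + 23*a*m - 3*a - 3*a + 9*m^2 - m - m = -12*a^2 - 6*a + 9*m^2 + m*(23*a - 2)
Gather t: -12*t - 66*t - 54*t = -132*t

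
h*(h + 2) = h^2 + 2*h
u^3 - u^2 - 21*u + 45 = (u - 3)^2*(u + 5)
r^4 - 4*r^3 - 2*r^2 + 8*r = r*(r - 4)*(r - sqrt(2))*(r + sqrt(2))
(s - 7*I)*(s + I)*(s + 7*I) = s^3 + I*s^2 + 49*s + 49*I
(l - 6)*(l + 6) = l^2 - 36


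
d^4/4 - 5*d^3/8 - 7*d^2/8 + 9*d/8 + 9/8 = (d/2 + 1/2)^2*(d - 3)*(d - 3/2)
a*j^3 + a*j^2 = j^2*(a*j + a)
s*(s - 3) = s^2 - 3*s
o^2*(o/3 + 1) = o^3/3 + o^2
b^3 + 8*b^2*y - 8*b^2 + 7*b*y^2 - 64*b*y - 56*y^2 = (b - 8)*(b + y)*(b + 7*y)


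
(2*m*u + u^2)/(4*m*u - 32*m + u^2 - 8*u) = u*(2*m + u)/(4*m*u - 32*m + u^2 - 8*u)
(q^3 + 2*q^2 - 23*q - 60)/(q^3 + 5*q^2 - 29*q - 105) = (q + 4)/(q + 7)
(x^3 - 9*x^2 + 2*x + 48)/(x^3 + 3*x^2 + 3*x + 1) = (x^3 - 9*x^2 + 2*x + 48)/(x^3 + 3*x^2 + 3*x + 1)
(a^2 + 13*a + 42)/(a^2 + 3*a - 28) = (a + 6)/(a - 4)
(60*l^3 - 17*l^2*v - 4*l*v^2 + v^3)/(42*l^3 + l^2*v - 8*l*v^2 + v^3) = (-20*l^2 - l*v + v^2)/(-14*l^2 - 5*l*v + v^2)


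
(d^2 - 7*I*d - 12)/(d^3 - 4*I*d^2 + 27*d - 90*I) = (d - 4*I)/(d^2 - I*d + 30)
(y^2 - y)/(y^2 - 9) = y*(y - 1)/(y^2 - 9)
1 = 1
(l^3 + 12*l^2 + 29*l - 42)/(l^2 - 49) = (l^2 + 5*l - 6)/(l - 7)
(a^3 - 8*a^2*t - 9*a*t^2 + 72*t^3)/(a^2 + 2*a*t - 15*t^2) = (a^2 - 5*a*t - 24*t^2)/(a + 5*t)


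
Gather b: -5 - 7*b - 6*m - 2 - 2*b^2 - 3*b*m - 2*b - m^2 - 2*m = -2*b^2 + b*(-3*m - 9) - m^2 - 8*m - 7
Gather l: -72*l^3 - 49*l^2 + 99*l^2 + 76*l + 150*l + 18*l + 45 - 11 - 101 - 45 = -72*l^3 + 50*l^2 + 244*l - 112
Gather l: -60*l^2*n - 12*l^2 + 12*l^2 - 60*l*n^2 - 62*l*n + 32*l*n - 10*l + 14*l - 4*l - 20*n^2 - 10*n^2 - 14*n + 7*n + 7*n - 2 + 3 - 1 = -60*l^2*n + l*(-60*n^2 - 30*n) - 30*n^2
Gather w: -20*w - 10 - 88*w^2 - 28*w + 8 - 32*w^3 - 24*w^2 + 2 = -32*w^3 - 112*w^2 - 48*w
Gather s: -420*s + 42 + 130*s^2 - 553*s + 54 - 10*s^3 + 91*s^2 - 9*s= -10*s^3 + 221*s^2 - 982*s + 96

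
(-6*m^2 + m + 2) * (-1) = 6*m^2 - m - 2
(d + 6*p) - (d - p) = 7*p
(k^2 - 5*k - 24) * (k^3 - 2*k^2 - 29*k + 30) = k^5 - 7*k^4 - 43*k^3 + 223*k^2 + 546*k - 720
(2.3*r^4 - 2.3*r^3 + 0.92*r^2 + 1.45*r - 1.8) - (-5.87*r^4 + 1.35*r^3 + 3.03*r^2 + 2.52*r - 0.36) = 8.17*r^4 - 3.65*r^3 - 2.11*r^2 - 1.07*r - 1.44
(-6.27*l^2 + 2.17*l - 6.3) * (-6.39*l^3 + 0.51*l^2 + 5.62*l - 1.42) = 40.0653*l^5 - 17.064*l^4 + 6.12629999999999*l^3 + 17.8858*l^2 - 38.4874*l + 8.946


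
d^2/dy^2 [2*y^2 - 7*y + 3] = 4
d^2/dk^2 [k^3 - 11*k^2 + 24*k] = 6*k - 22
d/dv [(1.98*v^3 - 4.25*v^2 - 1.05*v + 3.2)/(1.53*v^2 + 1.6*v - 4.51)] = (3.0294*v^4 + 6.336*v^3 - 31.9829*v^2 + 28.543*v - 0.384500000000001)/(2.3409*v^4 + 4.896*v^3 - 11.2406*v^2 - 14.432*v + 20.3401)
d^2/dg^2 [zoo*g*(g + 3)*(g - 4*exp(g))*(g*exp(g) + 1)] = zoo*(g^4*exp(g) + g^3*exp(2*g) + g^3*exp(g) + g^2*exp(2*g) + g^2*exp(g) + g*exp(2*g) + g*exp(g) + g + exp(2*g) + exp(g) + 1)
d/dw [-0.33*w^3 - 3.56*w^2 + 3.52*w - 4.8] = -0.99*w^2 - 7.12*w + 3.52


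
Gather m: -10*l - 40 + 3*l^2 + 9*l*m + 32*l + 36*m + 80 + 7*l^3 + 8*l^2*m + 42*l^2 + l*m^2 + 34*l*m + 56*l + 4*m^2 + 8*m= 7*l^3 + 45*l^2 + 78*l + m^2*(l + 4) + m*(8*l^2 + 43*l + 44) + 40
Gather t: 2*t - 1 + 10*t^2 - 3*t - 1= 10*t^2 - t - 2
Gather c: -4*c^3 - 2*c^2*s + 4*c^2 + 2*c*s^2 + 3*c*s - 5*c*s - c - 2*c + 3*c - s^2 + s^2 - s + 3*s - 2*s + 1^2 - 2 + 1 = -4*c^3 + c^2*(4 - 2*s) + c*(2*s^2 - 2*s)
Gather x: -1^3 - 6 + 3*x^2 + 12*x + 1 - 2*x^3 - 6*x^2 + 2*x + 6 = -2*x^3 - 3*x^2 + 14*x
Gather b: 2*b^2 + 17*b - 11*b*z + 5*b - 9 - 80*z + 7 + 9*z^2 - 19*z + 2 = 2*b^2 + b*(22 - 11*z) + 9*z^2 - 99*z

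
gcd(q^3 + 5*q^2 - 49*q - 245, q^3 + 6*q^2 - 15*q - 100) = q + 5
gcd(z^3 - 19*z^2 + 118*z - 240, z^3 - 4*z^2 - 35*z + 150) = z - 5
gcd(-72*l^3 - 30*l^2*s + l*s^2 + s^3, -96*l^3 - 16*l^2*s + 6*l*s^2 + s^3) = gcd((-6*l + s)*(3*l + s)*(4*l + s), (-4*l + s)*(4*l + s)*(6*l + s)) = 4*l + s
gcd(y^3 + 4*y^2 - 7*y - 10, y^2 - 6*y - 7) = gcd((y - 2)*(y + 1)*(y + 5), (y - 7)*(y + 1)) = y + 1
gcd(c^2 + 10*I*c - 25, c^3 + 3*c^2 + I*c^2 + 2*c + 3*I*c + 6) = 1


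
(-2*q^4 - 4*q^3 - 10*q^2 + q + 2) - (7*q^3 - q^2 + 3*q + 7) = -2*q^4 - 11*q^3 - 9*q^2 - 2*q - 5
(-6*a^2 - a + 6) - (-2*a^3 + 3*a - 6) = 2*a^3 - 6*a^2 - 4*a + 12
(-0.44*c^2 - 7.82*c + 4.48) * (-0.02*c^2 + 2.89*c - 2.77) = 0.0088*c^4 - 1.1152*c^3 - 21.4706*c^2 + 34.6086*c - 12.4096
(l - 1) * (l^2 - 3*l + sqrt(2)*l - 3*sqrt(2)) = l^3 - 4*l^2 + sqrt(2)*l^2 - 4*sqrt(2)*l + 3*l + 3*sqrt(2)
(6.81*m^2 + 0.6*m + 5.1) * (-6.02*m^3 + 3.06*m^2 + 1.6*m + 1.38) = -40.9962*m^5 + 17.2266*m^4 - 17.97*m^3 + 25.9638*m^2 + 8.988*m + 7.038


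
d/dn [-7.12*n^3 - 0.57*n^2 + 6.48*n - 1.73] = -21.36*n^2 - 1.14*n + 6.48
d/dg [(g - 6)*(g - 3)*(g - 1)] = 3*g^2 - 20*g + 27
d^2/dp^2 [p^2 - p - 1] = 2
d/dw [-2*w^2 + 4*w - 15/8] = 4 - 4*w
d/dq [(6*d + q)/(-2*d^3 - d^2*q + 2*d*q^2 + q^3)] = (-2*d^3 - d^2*q + 2*d*q^2 + q^3 - (6*d + q)*(-d^2 + 4*d*q + 3*q^2))/(2*d^3 + d^2*q - 2*d*q^2 - q^3)^2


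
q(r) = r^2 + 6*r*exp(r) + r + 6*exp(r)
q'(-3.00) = -5.30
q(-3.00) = 5.40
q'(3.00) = 609.57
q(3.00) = 494.05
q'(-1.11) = 0.54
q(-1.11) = -0.10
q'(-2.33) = -3.85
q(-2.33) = 2.32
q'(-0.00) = 13.00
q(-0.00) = 6.00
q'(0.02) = 13.40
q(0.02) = 6.26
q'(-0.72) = 3.30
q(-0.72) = 0.62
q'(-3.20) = -5.69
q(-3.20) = 6.50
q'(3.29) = 859.57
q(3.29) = 705.05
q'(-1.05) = 0.89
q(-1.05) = -0.05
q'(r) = 6*r*exp(r) + 2*r + 12*exp(r) + 1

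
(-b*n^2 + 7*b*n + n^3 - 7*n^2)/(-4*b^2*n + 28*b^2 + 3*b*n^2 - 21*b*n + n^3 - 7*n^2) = n/(4*b + n)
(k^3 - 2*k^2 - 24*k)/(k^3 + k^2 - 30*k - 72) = k/(k + 3)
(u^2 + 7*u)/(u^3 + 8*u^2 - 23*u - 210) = u/(u^2 + u - 30)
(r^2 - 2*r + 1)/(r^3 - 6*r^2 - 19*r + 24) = (r - 1)/(r^2 - 5*r - 24)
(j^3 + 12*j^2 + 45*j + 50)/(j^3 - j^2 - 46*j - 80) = (j + 5)/(j - 8)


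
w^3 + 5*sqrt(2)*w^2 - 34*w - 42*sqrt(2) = (w - 3*sqrt(2))*(w + sqrt(2))*(w + 7*sqrt(2))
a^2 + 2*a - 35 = (a - 5)*(a + 7)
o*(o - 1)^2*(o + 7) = o^4 + 5*o^3 - 13*o^2 + 7*o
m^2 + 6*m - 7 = (m - 1)*(m + 7)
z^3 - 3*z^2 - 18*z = z*(z - 6)*(z + 3)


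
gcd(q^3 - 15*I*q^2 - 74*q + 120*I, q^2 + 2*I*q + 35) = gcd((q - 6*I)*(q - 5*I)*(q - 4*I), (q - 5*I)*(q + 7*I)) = q - 5*I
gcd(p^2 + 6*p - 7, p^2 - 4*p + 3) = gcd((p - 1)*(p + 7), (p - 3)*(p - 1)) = p - 1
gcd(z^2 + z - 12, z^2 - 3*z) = z - 3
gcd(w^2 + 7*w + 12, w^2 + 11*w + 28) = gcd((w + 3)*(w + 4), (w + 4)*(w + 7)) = w + 4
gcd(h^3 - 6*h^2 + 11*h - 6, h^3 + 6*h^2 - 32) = h - 2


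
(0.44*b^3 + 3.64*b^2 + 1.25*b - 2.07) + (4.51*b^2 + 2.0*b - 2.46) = 0.44*b^3 + 8.15*b^2 + 3.25*b - 4.53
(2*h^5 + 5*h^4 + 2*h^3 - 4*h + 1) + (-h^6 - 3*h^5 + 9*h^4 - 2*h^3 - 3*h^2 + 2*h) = -h^6 - h^5 + 14*h^4 - 3*h^2 - 2*h + 1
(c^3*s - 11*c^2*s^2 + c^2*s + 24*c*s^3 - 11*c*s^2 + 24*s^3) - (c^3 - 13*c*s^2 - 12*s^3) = c^3*s - c^3 - 11*c^2*s^2 + c^2*s + 24*c*s^3 + 2*c*s^2 + 36*s^3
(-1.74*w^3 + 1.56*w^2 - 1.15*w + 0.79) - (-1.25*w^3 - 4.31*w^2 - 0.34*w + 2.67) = -0.49*w^3 + 5.87*w^2 - 0.81*w - 1.88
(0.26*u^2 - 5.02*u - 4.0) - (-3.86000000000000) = 0.26*u^2 - 5.02*u - 0.14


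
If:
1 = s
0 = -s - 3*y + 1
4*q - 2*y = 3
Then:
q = 3/4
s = 1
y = 0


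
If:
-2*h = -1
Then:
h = 1/2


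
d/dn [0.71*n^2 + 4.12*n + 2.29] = 1.42*n + 4.12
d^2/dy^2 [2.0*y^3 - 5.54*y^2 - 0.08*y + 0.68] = 12.0*y - 11.08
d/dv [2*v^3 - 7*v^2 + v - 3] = 6*v^2 - 14*v + 1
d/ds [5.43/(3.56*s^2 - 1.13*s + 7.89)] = (6.1359 - 38.6616*s)/(3.56*s^2 - 1.13*s + 7.89)^2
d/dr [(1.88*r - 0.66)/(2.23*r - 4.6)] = (33.01052 - 16.002926*r)/(2.23*r - 4.6)^3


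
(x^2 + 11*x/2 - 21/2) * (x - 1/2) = x^3 + 5*x^2 - 53*x/4 + 21/4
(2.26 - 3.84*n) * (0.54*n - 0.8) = -2.0736*n^2 + 4.2924*n - 1.808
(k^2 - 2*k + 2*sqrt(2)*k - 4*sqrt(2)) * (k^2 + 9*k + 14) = k^4 + 2*sqrt(2)*k^3 + 7*k^3 - 4*k^2 + 14*sqrt(2)*k^2 - 28*k - 8*sqrt(2)*k - 56*sqrt(2)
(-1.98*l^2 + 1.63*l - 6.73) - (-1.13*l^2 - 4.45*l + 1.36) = -0.85*l^2 + 6.08*l - 8.09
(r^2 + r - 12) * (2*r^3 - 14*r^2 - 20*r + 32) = 2*r^5 - 12*r^4 - 58*r^3 + 180*r^2 + 272*r - 384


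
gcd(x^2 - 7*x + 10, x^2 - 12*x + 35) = x - 5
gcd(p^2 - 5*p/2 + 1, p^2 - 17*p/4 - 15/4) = 1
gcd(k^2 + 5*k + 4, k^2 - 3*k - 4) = k + 1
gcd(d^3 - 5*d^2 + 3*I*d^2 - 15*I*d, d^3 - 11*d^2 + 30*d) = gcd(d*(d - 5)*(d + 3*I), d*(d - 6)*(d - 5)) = d^2 - 5*d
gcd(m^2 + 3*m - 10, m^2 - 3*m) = 1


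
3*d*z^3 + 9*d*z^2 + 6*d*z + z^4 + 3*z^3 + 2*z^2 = z*(3*d + z)*(z + 1)*(z + 2)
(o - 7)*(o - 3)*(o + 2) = o^3 - 8*o^2 + o + 42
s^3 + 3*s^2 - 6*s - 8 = (s - 2)*(s + 1)*(s + 4)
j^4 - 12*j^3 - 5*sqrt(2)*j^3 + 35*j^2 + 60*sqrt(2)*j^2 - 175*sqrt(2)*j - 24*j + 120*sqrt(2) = (j - 8)*(j - 3)*(j - 1)*(j - 5*sqrt(2))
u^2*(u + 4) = u^3 + 4*u^2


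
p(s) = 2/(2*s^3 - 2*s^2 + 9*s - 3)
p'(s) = 2*(-6*s^2 + 4*s - 9)/(2*s^3 - 2*s^2 + 9*s - 3)^2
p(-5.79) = -0.00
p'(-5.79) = -0.00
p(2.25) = 0.07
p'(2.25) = -0.07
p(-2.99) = -0.02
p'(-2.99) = -0.01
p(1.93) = 0.09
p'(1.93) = -0.10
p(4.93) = 0.01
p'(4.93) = -0.01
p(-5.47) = -0.00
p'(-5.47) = -0.00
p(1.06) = 0.30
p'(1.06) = -0.52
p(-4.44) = -0.01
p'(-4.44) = -0.00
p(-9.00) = 0.00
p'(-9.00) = 0.00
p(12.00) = 0.00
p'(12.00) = 0.00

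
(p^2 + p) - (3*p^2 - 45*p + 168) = -2*p^2 + 46*p - 168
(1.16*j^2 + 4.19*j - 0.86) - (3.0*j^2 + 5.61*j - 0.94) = -1.84*j^2 - 1.42*j + 0.08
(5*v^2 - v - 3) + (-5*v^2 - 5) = -v - 8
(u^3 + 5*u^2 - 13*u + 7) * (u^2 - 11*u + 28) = u^5 - 6*u^4 - 40*u^3 + 290*u^2 - 441*u + 196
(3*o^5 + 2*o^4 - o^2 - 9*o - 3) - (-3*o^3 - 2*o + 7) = 3*o^5 + 2*o^4 + 3*o^3 - o^2 - 7*o - 10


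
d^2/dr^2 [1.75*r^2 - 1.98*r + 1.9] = 3.50000000000000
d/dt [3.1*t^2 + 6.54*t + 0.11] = 6.2*t + 6.54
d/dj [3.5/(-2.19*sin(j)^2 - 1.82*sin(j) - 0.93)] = (15.33*sin(j) + 6.37)*cos(j)/(2.19*sin(j)^2 + 1.82*sin(j) + 0.93)^2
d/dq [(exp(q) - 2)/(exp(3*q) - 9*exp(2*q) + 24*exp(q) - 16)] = (-2*exp(2*q) + 7*exp(q) - 8)*exp(q)/(exp(5*q) - 14*exp(4*q) + 73*exp(3*q) - 172*exp(2*q) + 176*exp(q) - 64)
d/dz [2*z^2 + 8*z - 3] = 4*z + 8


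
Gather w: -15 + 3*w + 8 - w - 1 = 2*w - 8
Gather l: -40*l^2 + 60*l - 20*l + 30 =-40*l^2 + 40*l + 30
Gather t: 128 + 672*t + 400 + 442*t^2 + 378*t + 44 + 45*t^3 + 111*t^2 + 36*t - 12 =45*t^3 + 553*t^2 + 1086*t + 560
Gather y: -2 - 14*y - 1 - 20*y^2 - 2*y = -20*y^2 - 16*y - 3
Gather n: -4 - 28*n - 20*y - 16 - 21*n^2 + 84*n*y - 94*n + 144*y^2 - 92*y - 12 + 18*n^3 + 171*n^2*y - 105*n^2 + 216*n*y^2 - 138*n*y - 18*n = 18*n^3 + n^2*(171*y - 126) + n*(216*y^2 - 54*y - 140) + 144*y^2 - 112*y - 32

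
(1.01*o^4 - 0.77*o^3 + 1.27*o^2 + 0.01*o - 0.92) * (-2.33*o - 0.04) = -2.3533*o^5 + 1.7537*o^4 - 2.9283*o^3 - 0.0741*o^2 + 2.1432*o + 0.0368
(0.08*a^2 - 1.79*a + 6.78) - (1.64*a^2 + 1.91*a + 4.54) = -1.56*a^2 - 3.7*a + 2.24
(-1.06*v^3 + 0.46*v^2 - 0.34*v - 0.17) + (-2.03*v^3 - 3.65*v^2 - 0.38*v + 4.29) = -3.09*v^3 - 3.19*v^2 - 0.72*v + 4.12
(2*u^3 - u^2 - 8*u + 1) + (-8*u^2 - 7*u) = 2*u^3 - 9*u^2 - 15*u + 1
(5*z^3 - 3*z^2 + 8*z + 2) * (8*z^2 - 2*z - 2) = 40*z^5 - 34*z^4 + 60*z^3 + 6*z^2 - 20*z - 4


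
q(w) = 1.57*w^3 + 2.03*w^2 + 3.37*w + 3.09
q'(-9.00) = 348.34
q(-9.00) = -1007.34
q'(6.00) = 197.29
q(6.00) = 435.51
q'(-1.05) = 4.30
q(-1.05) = -0.03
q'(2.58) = 45.20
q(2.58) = 52.26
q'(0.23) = 4.55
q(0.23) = 3.99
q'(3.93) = 92.07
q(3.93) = 142.98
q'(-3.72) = 53.45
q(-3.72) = -62.18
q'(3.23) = 65.62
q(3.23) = 88.06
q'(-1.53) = 8.18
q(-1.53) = -2.94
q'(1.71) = 24.09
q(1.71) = 22.64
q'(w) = 4.71*w^2 + 4.06*w + 3.37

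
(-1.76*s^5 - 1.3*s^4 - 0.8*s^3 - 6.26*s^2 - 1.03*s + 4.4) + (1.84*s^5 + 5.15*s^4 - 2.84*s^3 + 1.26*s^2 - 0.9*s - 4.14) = 0.0800000000000001*s^5 + 3.85*s^4 - 3.64*s^3 - 5.0*s^2 - 1.93*s + 0.260000000000001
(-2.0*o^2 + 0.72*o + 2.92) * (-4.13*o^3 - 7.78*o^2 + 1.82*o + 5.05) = 8.26*o^5 + 12.5864*o^4 - 21.3012*o^3 - 31.5072*o^2 + 8.9504*o + 14.746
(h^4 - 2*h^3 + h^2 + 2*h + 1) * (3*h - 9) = 3*h^5 - 15*h^4 + 21*h^3 - 3*h^2 - 15*h - 9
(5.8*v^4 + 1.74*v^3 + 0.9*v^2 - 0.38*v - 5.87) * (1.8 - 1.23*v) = -7.134*v^5 + 8.2998*v^4 + 2.025*v^3 + 2.0874*v^2 + 6.5361*v - 10.566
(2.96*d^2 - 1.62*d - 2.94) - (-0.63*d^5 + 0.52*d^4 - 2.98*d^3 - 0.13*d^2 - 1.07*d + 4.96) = 0.63*d^5 - 0.52*d^4 + 2.98*d^3 + 3.09*d^2 - 0.55*d - 7.9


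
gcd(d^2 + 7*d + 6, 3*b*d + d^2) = 1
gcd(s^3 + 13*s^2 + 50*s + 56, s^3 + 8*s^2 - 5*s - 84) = s^2 + 11*s + 28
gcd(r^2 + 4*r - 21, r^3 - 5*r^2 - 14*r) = 1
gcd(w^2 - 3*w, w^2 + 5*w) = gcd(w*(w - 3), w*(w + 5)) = w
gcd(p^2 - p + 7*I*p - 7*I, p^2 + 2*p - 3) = p - 1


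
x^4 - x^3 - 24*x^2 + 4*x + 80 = (x - 5)*(x - 2)*(x + 2)*(x + 4)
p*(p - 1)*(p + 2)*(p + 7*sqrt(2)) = p^4 + p^3 + 7*sqrt(2)*p^3 - 2*p^2 + 7*sqrt(2)*p^2 - 14*sqrt(2)*p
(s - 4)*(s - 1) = s^2 - 5*s + 4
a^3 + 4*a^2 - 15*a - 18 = (a - 3)*(a + 1)*(a + 6)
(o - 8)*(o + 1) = o^2 - 7*o - 8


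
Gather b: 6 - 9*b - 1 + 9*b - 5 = 0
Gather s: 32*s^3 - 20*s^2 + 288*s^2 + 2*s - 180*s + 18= 32*s^3 + 268*s^2 - 178*s + 18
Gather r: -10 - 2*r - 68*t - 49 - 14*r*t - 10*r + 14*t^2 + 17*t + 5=r*(-14*t - 12) + 14*t^2 - 51*t - 54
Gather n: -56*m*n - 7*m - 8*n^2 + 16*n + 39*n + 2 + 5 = -7*m - 8*n^2 + n*(55 - 56*m) + 7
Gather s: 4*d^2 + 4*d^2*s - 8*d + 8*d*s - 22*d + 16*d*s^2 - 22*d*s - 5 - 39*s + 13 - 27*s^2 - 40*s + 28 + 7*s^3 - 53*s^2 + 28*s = 4*d^2 - 30*d + 7*s^3 + s^2*(16*d - 80) + s*(4*d^2 - 14*d - 51) + 36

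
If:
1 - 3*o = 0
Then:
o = 1/3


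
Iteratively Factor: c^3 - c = (c)*(c^2 - 1) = c*(c + 1)*(c - 1)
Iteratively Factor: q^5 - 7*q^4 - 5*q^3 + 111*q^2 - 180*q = (q - 3)*(q^4 - 4*q^3 - 17*q^2 + 60*q) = (q - 3)*(q + 4)*(q^3 - 8*q^2 + 15*q) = q*(q - 3)*(q + 4)*(q^2 - 8*q + 15) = q*(q - 5)*(q - 3)*(q + 4)*(q - 3)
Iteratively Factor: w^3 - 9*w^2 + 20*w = (w - 5)*(w^2 - 4*w) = w*(w - 5)*(w - 4)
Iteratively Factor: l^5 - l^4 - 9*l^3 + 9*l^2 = (l)*(l^4 - l^3 - 9*l^2 + 9*l) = l^2*(l^3 - l^2 - 9*l + 9) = l^2*(l - 3)*(l^2 + 2*l - 3) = l^2*(l - 3)*(l - 1)*(l + 3)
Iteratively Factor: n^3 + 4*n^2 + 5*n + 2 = (n + 2)*(n^2 + 2*n + 1) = (n + 1)*(n + 2)*(n + 1)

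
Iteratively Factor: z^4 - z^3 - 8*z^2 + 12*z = (z - 2)*(z^3 + z^2 - 6*z) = (z - 2)*(z + 3)*(z^2 - 2*z) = z*(z - 2)*(z + 3)*(z - 2)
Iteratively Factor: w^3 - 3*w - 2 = (w - 2)*(w^2 + 2*w + 1) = (w - 2)*(w + 1)*(w + 1)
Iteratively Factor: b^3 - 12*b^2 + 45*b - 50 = (b - 2)*(b^2 - 10*b + 25) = (b - 5)*(b - 2)*(b - 5)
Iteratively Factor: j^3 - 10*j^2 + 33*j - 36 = (j - 4)*(j^2 - 6*j + 9) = (j - 4)*(j - 3)*(j - 3)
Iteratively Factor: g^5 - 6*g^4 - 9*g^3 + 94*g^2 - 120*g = (g - 5)*(g^4 - g^3 - 14*g^2 + 24*g) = (g - 5)*(g - 3)*(g^3 + 2*g^2 - 8*g) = (g - 5)*(g - 3)*(g - 2)*(g^2 + 4*g) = g*(g - 5)*(g - 3)*(g - 2)*(g + 4)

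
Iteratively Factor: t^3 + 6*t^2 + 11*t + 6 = (t + 1)*(t^2 + 5*t + 6) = (t + 1)*(t + 2)*(t + 3)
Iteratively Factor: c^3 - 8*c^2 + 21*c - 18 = (c - 3)*(c^2 - 5*c + 6) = (c - 3)*(c - 2)*(c - 3)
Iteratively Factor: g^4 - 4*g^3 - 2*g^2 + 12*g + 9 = (g - 3)*(g^3 - g^2 - 5*g - 3) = (g - 3)^2*(g^2 + 2*g + 1) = (g - 3)^2*(g + 1)*(g + 1)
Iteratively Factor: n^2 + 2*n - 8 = (n - 2)*(n + 4)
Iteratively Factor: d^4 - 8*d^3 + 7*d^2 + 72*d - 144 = (d - 3)*(d^3 - 5*d^2 - 8*d + 48) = (d - 4)*(d - 3)*(d^2 - d - 12) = (d - 4)*(d - 3)*(d + 3)*(d - 4)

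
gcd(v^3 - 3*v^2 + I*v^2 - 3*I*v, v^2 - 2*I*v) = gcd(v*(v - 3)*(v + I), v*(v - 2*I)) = v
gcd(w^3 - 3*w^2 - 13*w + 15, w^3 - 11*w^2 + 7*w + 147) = w + 3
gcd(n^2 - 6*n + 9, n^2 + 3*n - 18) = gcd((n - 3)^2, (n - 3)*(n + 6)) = n - 3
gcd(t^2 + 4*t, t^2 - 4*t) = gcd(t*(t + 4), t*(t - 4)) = t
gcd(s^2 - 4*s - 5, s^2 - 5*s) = s - 5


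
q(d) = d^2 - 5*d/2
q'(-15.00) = -32.50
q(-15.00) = 262.50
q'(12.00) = 21.50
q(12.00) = 114.00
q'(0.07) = -2.36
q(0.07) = -0.17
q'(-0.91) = -4.32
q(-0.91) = 3.10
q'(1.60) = 0.70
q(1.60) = -1.44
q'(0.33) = -1.84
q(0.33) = -0.72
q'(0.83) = -0.84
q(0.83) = -1.39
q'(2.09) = 1.68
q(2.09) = -0.86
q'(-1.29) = -5.08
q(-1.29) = 4.89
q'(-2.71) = -7.92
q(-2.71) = 14.12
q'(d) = 2*d - 5/2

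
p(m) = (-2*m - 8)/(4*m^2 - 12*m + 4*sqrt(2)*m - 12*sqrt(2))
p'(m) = (-2*m - 8)*(-8*m - 4*sqrt(2) + 12)/(4*m^2 - 12*m + 4*sqrt(2)*m - 12*sqrt(2))^2 - 2/(4*m^2 - 12*m + 4*sqrt(2)*m - 12*sqrt(2))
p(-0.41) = 0.52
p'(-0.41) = -0.22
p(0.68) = 0.48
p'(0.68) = 0.08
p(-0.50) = 0.55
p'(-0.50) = -0.29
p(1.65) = 0.68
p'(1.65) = 0.40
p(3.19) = -4.11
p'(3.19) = 21.95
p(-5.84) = 0.02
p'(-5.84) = 0.00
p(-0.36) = 0.51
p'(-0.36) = -0.19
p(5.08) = -0.34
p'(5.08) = 0.18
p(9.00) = -0.10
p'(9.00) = 0.02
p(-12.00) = 0.03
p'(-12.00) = 0.00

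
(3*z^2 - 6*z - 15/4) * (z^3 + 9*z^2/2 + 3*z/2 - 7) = 3*z^5 + 15*z^4/2 - 105*z^3/4 - 375*z^2/8 + 291*z/8 + 105/4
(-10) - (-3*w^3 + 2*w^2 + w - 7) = 3*w^3 - 2*w^2 - w - 3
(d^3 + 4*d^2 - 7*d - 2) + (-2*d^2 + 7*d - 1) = d^3 + 2*d^2 - 3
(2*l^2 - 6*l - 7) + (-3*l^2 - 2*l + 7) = -l^2 - 8*l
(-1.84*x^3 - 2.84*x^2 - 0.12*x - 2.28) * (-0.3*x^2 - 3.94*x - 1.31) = 0.552*x^5 + 8.1016*x^4 + 13.636*x^3 + 4.8772*x^2 + 9.1404*x + 2.9868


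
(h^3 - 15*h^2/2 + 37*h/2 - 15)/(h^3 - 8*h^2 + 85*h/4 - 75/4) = 2*(h - 2)/(2*h - 5)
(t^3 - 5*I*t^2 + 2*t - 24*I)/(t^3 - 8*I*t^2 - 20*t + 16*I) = (t^2 - I*t + 6)/(t^2 - 4*I*t - 4)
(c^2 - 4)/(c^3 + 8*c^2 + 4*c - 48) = (c + 2)/(c^2 + 10*c + 24)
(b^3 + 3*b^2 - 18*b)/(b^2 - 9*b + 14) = b*(b^2 + 3*b - 18)/(b^2 - 9*b + 14)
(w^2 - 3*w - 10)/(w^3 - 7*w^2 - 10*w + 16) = (w - 5)/(w^2 - 9*w + 8)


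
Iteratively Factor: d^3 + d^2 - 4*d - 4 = (d - 2)*(d^2 + 3*d + 2) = (d - 2)*(d + 1)*(d + 2)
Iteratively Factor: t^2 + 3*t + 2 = (t + 1)*(t + 2)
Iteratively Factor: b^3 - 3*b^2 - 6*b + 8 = (b + 2)*(b^2 - 5*b + 4) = (b - 4)*(b + 2)*(b - 1)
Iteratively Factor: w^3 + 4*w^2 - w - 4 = (w - 1)*(w^2 + 5*w + 4) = (w - 1)*(w + 1)*(w + 4)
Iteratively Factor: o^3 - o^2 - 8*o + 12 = (o + 3)*(o^2 - 4*o + 4) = (o - 2)*(o + 3)*(o - 2)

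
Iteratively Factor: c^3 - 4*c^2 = (c - 4)*(c^2) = c*(c - 4)*(c)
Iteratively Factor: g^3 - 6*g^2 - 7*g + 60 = (g - 4)*(g^2 - 2*g - 15) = (g - 5)*(g - 4)*(g + 3)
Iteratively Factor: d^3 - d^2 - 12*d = (d + 3)*(d^2 - 4*d) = d*(d + 3)*(d - 4)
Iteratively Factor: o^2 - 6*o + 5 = (o - 5)*(o - 1)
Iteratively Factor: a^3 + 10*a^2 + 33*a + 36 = (a + 3)*(a^2 + 7*a + 12) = (a + 3)*(a + 4)*(a + 3)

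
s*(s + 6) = s^2 + 6*s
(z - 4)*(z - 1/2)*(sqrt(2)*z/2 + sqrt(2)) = sqrt(2)*z^3/2 - 5*sqrt(2)*z^2/4 - 7*sqrt(2)*z/2 + 2*sqrt(2)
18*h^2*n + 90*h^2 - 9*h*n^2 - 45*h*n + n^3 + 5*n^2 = (-6*h + n)*(-3*h + n)*(n + 5)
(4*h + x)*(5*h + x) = 20*h^2 + 9*h*x + x^2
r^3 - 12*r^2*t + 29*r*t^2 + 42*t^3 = (r - 7*t)*(r - 6*t)*(r + t)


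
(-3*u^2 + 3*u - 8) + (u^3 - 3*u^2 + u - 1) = u^3 - 6*u^2 + 4*u - 9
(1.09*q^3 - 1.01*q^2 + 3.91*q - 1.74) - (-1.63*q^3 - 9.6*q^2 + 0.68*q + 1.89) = 2.72*q^3 + 8.59*q^2 + 3.23*q - 3.63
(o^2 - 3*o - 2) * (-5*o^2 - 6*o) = -5*o^4 + 9*o^3 + 28*o^2 + 12*o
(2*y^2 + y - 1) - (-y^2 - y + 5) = 3*y^2 + 2*y - 6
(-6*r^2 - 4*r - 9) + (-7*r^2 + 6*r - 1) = -13*r^2 + 2*r - 10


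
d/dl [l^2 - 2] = 2*l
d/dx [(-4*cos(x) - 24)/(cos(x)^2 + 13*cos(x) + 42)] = -4*sin(x)/(cos(x) + 7)^2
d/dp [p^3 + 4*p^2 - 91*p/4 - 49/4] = 3*p^2 + 8*p - 91/4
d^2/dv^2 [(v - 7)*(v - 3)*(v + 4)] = 6*v - 12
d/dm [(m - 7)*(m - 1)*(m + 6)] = 3*m^2 - 4*m - 41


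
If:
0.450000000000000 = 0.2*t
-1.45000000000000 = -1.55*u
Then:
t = 2.25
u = 0.94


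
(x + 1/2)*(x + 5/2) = x^2 + 3*x + 5/4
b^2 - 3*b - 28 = (b - 7)*(b + 4)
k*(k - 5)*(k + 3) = k^3 - 2*k^2 - 15*k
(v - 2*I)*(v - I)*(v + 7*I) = v^3 + 4*I*v^2 + 19*v - 14*I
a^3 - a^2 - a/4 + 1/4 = (a - 1)*(a - 1/2)*(a + 1/2)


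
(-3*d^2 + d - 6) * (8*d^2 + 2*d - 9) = -24*d^4 + 2*d^3 - 19*d^2 - 21*d + 54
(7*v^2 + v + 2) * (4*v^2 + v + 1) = 28*v^4 + 11*v^3 + 16*v^2 + 3*v + 2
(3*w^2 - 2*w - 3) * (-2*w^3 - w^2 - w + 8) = -6*w^5 + w^4 + 5*w^3 + 29*w^2 - 13*w - 24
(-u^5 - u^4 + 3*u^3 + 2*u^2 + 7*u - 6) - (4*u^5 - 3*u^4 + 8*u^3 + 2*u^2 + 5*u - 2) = -5*u^5 + 2*u^4 - 5*u^3 + 2*u - 4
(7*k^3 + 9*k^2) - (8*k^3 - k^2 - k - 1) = -k^3 + 10*k^2 + k + 1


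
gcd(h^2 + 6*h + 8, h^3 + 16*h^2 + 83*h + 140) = h + 4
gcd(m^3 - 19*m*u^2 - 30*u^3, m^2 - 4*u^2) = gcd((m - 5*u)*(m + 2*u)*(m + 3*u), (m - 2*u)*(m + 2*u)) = m + 2*u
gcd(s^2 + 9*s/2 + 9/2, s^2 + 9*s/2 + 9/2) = s^2 + 9*s/2 + 9/2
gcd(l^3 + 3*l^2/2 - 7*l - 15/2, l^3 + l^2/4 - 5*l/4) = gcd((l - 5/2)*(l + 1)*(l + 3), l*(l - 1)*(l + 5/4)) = 1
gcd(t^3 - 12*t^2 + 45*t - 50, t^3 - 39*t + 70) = t^2 - 7*t + 10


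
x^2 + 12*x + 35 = (x + 5)*(x + 7)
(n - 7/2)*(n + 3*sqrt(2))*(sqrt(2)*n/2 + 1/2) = sqrt(2)*n^3/2 - 7*sqrt(2)*n^2/4 + 7*n^2/2 - 49*n/4 + 3*sqrt(2)*n/2 - 21*sqrt(2)/4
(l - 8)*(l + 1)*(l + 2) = l^3 - 5*l^2 - 22*l - 16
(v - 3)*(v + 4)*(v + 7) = v^3 + 8*v^2 - 5*v - 84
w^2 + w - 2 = (w - 1)*(w + 2)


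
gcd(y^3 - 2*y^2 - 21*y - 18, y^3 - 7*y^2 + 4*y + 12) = y^2 - 5*y - 6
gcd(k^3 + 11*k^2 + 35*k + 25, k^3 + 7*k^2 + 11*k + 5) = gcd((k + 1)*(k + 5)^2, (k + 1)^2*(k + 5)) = k^2 + 6*k + 5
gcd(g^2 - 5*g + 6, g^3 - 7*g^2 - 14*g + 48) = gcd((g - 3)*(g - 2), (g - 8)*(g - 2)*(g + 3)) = g - 2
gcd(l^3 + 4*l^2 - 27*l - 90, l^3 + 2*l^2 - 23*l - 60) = l^2 - 2*l - 15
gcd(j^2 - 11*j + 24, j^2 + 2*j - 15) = j - 3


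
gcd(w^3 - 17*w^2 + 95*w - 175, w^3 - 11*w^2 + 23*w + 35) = w^2 - 12*w + 35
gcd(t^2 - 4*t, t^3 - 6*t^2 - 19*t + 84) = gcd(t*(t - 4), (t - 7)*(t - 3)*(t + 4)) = 1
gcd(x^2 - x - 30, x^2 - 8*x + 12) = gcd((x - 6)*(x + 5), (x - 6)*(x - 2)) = x - 6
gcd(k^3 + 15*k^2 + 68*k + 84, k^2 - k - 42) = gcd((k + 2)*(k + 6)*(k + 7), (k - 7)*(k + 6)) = k + 6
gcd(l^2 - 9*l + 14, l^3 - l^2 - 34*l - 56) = l - 7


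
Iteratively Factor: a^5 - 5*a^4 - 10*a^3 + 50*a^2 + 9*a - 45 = (a + 1)*(a^4 - 6*a^3 - 4*a^2 + 54*a - 45) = (a - 1)*(a + 1)*(a^3 - 5*a^2 - 9*a + 45) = (a - 3)*(a - 1)*(a + 1)*(a^2 - 2*a - 15) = (a - 3)*(a - 1)*(a + 1)*(a + 3)*(a - 5)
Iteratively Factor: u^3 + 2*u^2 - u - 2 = (u - 1)*(u^2 + 3*u + 2) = (u - 1)*(u + 2)*(u + 1)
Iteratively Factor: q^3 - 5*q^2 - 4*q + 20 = (q - 5)*(q^2 - 4) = (q - 5)*(q - 2)*(q + 2)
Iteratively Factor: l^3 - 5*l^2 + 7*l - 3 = (l - 3)*(l^2 - 2*l + 1) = (l - 3)*(l - 1)*(l - 1)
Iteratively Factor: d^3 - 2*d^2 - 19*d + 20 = (d + 4)*(d^2 - 6*d + 5) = (d - 1)*(d + 4)*(d - 5)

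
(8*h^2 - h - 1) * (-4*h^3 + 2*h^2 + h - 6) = -32*h^5 + 20*h^4 + 10*h^3 - 51*h^2 + 5*h + 6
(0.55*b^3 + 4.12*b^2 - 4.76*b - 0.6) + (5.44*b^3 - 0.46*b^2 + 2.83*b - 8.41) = 5.99*b^3 + 3.66*b^2 - 1.93*b - 9.01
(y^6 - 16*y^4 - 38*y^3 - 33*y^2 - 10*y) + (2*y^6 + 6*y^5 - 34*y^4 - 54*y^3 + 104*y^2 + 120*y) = 3*y^6 + 6*y^5 - 50*y^4 - 92*y^3 + 71*y^2 + 110*y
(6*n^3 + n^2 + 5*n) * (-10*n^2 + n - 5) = -60*n^5 - 4*n^4 - 79*n^3 - 25*n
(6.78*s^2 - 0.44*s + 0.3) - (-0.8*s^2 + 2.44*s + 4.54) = 7.58*s^2 - 2.88*s - 4.24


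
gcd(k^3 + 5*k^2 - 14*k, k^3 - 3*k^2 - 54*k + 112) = k^2 + 5*k - 14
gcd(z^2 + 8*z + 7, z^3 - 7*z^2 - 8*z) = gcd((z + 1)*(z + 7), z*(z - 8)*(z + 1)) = z + 1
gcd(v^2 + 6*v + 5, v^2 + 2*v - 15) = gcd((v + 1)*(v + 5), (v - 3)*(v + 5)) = v + 5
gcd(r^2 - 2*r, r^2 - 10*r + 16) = r - 2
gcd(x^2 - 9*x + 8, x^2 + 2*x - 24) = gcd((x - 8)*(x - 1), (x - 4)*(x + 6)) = 1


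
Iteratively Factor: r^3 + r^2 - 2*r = (r + 2)*(r^2 - r) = r*(r + 2)*(r - 1)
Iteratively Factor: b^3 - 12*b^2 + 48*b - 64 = (b - 4)*(b^2 - 8*b + 16) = (b - 4)^2*(b - 4)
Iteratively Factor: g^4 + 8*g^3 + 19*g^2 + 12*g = (g + 3)*(g^3 + 5*g^2 + 4*g) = (g + 3)*(g + 4)*(g^2 + g) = g*(g + 3)*(g + 4)*(g + 1)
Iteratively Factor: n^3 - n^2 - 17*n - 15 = (n - 5)*(n^2 + 4*n + 3) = (n - 5)*(n + 3)*(n + 1)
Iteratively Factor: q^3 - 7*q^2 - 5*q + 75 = (q + 3)*(q^2 - 10*q + 25) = (q - 5)*(q + 3)*(q - 5)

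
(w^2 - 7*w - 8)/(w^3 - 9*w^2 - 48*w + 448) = (w + 1)/(w^2 - w - 56)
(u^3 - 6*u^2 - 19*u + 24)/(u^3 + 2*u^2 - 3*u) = (u - 8)/u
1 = 1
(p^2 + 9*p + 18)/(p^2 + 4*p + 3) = (p + 6)/(p + 1)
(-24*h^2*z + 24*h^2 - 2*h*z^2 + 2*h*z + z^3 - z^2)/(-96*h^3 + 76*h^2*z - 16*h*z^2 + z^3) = (4*h*z - 4*h + z^2 - z)/(16*h^2 - 10*h*z + z^2)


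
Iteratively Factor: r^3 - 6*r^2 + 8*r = (r)*(r^2 - 6*r + 8) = r*(r - 4)*(r - 2)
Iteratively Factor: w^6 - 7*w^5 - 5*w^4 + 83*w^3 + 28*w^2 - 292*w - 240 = (w + 2)*(w^5 - 9*w^4 + 13*w^3 + 57*w^2 - 86*w - 120) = (w - 5)*(w + 2)*(w^4 - 4*w^3 - 7*w^2 + 22*w + 24) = (w - 5)*(w - 4)*(w + 2)*(w^3 - 7*w - 6) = (w - 5)*(w - 4)*(w + 2)^2*(w^2 - 2*w - 3) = (w - 5)*(w - 4)*(w - 3)*(w + 2)^2*(w + 1)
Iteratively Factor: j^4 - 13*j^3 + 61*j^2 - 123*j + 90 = (j - 3)*(j^3 - 10*j^2 + 31*j - 30) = (j - 3)^2*(j^2 - 7*j + 10) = (j - 5)*(j - 3)^2*(j - 2)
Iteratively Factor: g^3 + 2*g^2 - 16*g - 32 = (g + 4)*(g^2 - 2*g - 8) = (g - 4)*(g + 4)*(g + 2)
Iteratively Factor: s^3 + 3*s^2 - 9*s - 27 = (s - 3)*(s^2 + 6*s + 9) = (s - 3)*(s + 3)*(s + 3)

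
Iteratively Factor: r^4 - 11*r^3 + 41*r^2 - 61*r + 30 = (r - 5)*(r^3 - 6*r^2 + 11*r - 6) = (r - 5)*(r - 1)*(r^2 - 5*r + 6) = (r - 5)*(r - 2)*(r - 1)*(r - 3)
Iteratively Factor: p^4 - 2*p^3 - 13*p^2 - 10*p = (p - 5)*(p^3 + 3*p^2 + 2*p) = p*(p - 5)*(p^2 + 3*p + 2) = p*(p - 5)*(p + 1)*(p + 2)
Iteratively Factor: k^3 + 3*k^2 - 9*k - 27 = (k + 3)*(k^2 - 9) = (k - 3)*(k + 3)*(k + 3)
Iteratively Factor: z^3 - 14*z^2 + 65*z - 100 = (z - 5)*(z^2 - 9*z + 20) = (z - 5)^2*(z - 4)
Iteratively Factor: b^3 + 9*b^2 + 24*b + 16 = (b + 4)*(b^2 + 5*b + 4) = (b + 4)^2*(b + 1)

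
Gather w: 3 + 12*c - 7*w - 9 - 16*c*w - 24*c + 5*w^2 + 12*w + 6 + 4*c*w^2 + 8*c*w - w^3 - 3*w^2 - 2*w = -12*c - w^3 + w^2*(4*c + 2) + w*(3 - 8*c)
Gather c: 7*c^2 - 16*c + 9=7*c^2 - 16*c + 9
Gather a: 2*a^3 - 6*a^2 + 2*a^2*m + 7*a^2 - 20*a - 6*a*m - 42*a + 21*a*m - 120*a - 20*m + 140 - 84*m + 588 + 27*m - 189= 2*a^3 + a^2*(2*m + 1) + a*(15*m - 182) - 77*m + 539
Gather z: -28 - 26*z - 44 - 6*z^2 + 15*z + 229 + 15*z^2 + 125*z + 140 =9*z^2 + 114*z + 297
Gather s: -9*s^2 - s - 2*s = -9*s^2 - 3*s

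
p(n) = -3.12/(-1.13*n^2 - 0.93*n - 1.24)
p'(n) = -3.12*(2.26*n + 0.93)/(-1.13*n^2 - 0.93*n - 1.24)^2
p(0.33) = 1.87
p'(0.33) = -1.87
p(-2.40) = 0.57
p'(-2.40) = 0.46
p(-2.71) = 0.44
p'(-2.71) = 0.33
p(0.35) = 1.83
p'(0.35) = -1.85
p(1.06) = 0.89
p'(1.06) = -0.85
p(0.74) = 1.22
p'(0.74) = -1.25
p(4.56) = 0.11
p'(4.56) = -0.04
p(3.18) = 0.20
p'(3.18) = -0.10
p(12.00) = 0.02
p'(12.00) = -0.00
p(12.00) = 0.02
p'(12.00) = -0.00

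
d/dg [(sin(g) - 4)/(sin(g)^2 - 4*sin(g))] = -cos(g)/sin(g)^2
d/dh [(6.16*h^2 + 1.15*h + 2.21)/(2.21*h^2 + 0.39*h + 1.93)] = (-0.1391*h^2 + 14.0094*h + 1.3576)/(4.8841*h^4 + 1.7238*h^3 + 8.6827*h^2 + 1.5054*h + 3.7249)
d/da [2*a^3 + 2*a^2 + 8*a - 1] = 6*a^2 + 4*a + 8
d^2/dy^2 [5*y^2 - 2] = 10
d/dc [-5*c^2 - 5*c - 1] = -10*c - 5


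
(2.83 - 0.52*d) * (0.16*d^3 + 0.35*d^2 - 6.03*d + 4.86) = -0.0832*d^4 + 0.2708*d^3 + 4.1261*d^2 - 19.5921*d + 13.7538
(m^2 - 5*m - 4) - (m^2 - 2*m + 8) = -3*m - 12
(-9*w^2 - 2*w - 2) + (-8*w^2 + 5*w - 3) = -17*w^2 + 3*w - 5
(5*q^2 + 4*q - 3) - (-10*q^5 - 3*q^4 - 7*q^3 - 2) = 10*q^5 + 3*q^4 + 7*q^3 + 5*q^2 + 4*q - 1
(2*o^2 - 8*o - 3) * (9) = 18*o^2 - 72*o - 27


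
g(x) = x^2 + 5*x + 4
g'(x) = 2*x + 5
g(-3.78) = -0.61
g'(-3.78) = -2.56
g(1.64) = 14.89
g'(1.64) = 8.28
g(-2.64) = -2.23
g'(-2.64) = -0.28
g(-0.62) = 1.28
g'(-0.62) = 3.76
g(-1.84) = -1.81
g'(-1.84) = 1.32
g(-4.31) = 1.03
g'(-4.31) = -3.62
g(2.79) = 25.73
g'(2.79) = 10.58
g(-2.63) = -2.23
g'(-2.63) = -0.26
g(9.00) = 130.00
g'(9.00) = 23.00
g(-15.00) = 154.00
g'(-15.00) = -25.00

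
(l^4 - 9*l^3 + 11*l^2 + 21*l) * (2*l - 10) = 2*l^5 - 28*l^4 + 112*l^3 - 68*l^2 - 210*l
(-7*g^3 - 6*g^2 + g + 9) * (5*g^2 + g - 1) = -35*g^5 - 37*g^4 + 6*g^3 + 52*g^2 + 8*g - 9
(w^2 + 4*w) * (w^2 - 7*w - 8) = w^4 - 3*w^3 - 36*w^2 - 32*w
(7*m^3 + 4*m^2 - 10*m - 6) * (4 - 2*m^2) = -14*m^5 - 8*m^4 + 48*m^3 + 28*m^2 - 40*m - 24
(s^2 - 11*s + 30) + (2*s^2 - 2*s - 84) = 3*s^2 - 13*s - 54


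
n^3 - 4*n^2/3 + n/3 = n*(n - 1)*(n - 1/3)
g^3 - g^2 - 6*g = g*(g - 3)*(g + 2)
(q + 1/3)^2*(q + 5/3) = q^3 + 7*q^2/3 + 11*q/9 + 5/27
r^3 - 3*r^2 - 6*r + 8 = (r - 4)*(r - 1)*(r + 2)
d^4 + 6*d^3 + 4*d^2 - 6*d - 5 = (d - 1)*(d + 1)^2*(d + 5)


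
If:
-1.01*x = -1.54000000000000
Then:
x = 1.52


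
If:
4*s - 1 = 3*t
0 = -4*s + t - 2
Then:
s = -7/8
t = -3/2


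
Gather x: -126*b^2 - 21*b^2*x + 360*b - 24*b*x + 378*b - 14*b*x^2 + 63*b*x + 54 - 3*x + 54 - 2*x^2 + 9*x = -126*b^2 + 738*b + x^2*(-14*b - 2) + x*(-21*b^2 + 39*b + 6) + 108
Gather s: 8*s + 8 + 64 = 8*s + 72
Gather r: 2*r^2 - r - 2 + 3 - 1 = 2*r^2 - r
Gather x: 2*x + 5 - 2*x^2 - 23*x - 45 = -2*x^2 - 21*x - 40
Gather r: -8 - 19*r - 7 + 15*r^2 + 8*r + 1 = 15*r^2 - 11*r - 14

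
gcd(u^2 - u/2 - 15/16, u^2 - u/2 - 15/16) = u^2 - u/2 - 15/16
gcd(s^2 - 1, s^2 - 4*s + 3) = s - 1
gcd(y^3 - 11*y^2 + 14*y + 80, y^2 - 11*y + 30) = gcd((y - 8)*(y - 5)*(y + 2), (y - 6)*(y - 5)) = y - 5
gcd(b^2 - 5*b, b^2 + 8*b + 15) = 1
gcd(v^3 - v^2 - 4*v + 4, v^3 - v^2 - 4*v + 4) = v^3 - v^2 - 4*v + 4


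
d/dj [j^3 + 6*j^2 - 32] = 3*j*(j + 4)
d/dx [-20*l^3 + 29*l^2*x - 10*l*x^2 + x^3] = 29*l^2 - 20*l*x + 3*x^2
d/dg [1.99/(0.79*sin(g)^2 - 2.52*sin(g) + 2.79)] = (5.0148 - 3.1442*sin(g))*cos(g)/(0.79*sin(g)^2 - 2.52*sin(g) + 2.79)^2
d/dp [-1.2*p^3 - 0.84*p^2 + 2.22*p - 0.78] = -3.6*p^2 - 1.68*p + 2.22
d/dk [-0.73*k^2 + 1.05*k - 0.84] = 1.05 - 1.46*k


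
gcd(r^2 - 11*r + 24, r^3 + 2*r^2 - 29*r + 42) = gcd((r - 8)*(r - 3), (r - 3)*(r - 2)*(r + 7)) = r - 3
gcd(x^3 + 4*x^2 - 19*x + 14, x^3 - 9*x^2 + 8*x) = x - 1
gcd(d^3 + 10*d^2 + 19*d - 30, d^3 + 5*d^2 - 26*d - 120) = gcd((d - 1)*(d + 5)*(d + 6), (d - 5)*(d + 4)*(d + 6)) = d + 6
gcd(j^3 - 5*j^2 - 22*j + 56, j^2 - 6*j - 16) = 1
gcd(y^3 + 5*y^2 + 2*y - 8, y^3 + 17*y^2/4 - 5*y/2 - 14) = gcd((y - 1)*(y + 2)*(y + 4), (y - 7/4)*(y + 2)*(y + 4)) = y^2 + 6*y + 8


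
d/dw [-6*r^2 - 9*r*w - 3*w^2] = -9*r - 6*w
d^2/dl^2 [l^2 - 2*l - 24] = 2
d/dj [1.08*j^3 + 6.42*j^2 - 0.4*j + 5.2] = 3.24*j^2 + 12.84*j - 0.4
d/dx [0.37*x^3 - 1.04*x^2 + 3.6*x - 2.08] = 1.11*x^2 - 2.08*x + 3.6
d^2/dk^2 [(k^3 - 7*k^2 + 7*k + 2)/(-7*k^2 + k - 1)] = 12*(-48*k^3 - 73*k^2 + 31*k + 2)/(343*k^6 - 147*k^5 + 168*k^4 - 43*k^3 + 24*k^2 - 3*k + 1)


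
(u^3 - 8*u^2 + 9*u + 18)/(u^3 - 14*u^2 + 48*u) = (u^2 - 2*u - 3)/(u*(u - 8))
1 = 1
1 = 1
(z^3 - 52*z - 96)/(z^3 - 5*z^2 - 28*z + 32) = (z^2 + 8*z + 12)/(z^2 + 3*z - 4)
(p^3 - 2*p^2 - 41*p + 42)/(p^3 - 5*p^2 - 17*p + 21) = (p + 6)/(p + 3)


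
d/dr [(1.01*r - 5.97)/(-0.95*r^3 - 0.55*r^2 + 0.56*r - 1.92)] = (1.919*r^3 - 16.459*r^2 - 6.567*r + 1.404)/(0.9025*r^6 + 1.045*r^5 - 0.7615*r^4 + 3.032*r^3 + 2.4256*r^2 - 2.1504*r + 3.6864)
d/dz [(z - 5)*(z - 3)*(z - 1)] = 3*z^2 - 18*z + 23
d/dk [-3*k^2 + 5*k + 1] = 5 - 6*k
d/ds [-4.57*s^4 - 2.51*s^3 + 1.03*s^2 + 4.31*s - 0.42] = -18.28*s^3 - 7.53*s^2 + 2.06*s + 4.31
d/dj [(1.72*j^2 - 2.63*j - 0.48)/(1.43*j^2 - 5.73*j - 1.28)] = (-6.0947*j^2 - 3.0304*j + 0.616)/(2.0449*j^4 - 16.3878*j^3 + 29.1721*j^2 + 14.6688*j + 1.6384)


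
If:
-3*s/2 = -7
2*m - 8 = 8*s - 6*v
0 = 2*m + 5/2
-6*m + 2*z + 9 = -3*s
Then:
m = -5/4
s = 14/3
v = 287/36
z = -61/4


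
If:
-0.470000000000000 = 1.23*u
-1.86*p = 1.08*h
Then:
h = -1.72222222222222*p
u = -0.38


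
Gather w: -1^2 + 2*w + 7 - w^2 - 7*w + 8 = -w^2 - 5*w + 14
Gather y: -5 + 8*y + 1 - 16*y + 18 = 14 - 8*y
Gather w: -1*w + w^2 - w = w^2 - 2*w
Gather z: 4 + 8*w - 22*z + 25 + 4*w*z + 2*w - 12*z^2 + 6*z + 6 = 10*w - 12*z^2 + z*(4*w - 16) + 35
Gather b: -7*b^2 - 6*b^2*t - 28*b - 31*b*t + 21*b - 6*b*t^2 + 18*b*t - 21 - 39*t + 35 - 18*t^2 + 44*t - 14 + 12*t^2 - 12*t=b^2*(-6*t - 7) + b*(-6*t^2 - 13*t - 7) - 6*t^2 - 7*t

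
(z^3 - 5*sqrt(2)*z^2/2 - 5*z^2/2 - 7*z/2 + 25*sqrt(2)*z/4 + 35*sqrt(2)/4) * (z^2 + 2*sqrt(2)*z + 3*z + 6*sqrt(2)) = z^5 - sqrt(2)*z^4/2 + z^4/2 - 21*z^3 - sqrt(2)*z^3/4 - 31*z^2/2 + 11*sqrt(2)*z^2/2 + 21*sqrt(2)*z/4 + 110*z + 105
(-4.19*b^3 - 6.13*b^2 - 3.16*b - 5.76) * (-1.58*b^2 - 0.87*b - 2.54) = 6.6202*b^5 + 13.3307*b^4 + 20.9685*b^3 + 27.4202*b^2 + 13.0376*b + 14.6304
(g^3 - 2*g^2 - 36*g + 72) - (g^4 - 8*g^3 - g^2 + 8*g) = -g^4 + 9*g^3 - g^2 - 44*g + 72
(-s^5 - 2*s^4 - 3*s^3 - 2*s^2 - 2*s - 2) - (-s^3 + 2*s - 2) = -s^5 - 2*s^4 - 2*s^3 - 2*s^2 - 4*s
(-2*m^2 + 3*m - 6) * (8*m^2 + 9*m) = -16*m^4 + 6*m^3 - 21*m^2 - 54*m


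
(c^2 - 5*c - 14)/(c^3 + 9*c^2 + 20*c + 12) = (c - 7)/(c^2 + 7*c + 6)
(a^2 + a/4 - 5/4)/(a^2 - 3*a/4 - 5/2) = (a - 1)/(a - 2)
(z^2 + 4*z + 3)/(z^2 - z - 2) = (z + 3)/(z - 2)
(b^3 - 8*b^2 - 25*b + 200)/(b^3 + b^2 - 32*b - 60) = (b^2 - 13*b + 40)/(b^2 - 4*b - 12)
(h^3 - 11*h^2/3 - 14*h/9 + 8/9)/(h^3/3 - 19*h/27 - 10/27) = 3*(3*h^2 - 13*h + 4)/(3*h^2 - 2*h - 5)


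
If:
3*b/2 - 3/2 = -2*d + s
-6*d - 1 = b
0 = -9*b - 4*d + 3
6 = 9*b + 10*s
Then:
No Solution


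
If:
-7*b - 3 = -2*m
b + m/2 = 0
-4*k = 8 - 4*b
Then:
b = -3/11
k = -25/11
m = 6/11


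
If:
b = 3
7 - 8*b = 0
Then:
No Solution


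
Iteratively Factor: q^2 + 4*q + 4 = (q + 2)*(q + 2)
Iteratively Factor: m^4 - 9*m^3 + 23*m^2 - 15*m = (m - 1)*(m^3 - 8*m^2 + 15*m) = m*(m - 1)*(m^2 - 8*m + 15) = m*(m - 3)*(m - 1)*(m - 5)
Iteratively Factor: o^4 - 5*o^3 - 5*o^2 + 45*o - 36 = (o + 3)*(o^3 - 8*o^2 + 19*o - 12) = (o - 3)*(o + 3)*(o^2 - 5*o + 4) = (o - 3)*(o - 1)*(o + 3)*(o - 4)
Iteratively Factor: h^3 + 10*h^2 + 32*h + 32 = (h + 2)*(h^2 + 8*h + 16) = (h + 2)*(h + 4)*(h + 4)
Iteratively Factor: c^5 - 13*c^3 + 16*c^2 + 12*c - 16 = (c + 4)*(c^4 - 4*c^3 + 3*c^2 + 4*c - 4) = (c - 2)*(c + 4)*(c^3 - 2*c^2 - c + 2) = (c - 2)*(c + 1)*(c + 4)*(c^2 - 3*c + 2) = (c - 2)^2*(c + 1)*(c + 4)*(c - 1)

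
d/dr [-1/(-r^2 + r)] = (1 - 2*r)/(r^2*(r - 1)^2)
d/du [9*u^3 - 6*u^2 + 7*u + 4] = 27*u^2 - 12*u + 7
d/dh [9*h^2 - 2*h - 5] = 18*h - 2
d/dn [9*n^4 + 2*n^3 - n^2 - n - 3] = 36*n^3 + 6*n^2 - 2*n - 1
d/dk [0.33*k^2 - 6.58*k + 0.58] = 0.66*k - 6.58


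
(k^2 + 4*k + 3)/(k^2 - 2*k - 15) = (k + 1)/(k - 5)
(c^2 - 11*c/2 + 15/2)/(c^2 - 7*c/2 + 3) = (2*c^2 - 11*c + 15)/(2*c^2 - 7*c + 6)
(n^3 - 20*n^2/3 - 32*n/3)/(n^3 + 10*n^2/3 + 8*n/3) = (n - 8)/(n + 2)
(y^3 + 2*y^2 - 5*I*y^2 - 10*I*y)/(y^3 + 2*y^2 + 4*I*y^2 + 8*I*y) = (y - 5*I)/(y + 4*I)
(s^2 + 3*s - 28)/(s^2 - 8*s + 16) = (s + 7)/(s - 4)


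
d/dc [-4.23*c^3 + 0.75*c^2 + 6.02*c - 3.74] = -12.69*c^2 + 1.5*c + 6.02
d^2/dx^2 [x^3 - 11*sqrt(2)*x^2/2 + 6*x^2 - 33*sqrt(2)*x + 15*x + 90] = 6*x - 11*sqrt(2) + 12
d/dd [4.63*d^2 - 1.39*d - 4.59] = 9.26*d - 1.39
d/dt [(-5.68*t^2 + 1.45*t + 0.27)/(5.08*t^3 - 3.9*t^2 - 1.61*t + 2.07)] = (28.8544*t^4 - 14.732*t^3 + 10.685*t^2 - 21.4092*t + 3.4362)/(25.8064*t^6 - 39.624*t^5 - 1.1476*t^4 + 33.5892*t^3 - 13.5539*t^2 - 6.6654*t + 4.2849)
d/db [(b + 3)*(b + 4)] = 2*b + 7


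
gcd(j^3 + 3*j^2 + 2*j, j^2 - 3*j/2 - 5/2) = j + 1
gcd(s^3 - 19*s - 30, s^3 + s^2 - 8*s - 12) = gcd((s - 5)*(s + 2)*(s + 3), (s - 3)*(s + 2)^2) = s + 2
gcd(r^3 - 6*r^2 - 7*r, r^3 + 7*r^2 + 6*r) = r^2 + r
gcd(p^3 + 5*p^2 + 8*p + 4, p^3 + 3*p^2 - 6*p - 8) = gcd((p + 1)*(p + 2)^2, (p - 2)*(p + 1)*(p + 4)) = p + 1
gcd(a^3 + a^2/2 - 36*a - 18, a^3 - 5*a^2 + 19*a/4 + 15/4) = a + 1/2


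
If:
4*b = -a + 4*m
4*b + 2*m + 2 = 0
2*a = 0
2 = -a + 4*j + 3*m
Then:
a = 0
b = -1/3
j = 3/4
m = -1/3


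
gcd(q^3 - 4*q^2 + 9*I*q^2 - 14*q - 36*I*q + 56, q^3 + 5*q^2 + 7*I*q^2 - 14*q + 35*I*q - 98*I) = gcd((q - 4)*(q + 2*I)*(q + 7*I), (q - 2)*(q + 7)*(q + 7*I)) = q + 7*I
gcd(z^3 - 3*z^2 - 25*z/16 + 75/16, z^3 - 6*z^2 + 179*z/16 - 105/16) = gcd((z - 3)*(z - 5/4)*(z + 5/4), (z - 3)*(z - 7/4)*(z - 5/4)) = z^2 - 17*z/4 + 15/4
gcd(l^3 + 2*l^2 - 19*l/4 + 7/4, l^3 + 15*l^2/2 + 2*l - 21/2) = l - 1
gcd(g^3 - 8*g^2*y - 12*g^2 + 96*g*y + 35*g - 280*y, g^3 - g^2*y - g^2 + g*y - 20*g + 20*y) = g - 5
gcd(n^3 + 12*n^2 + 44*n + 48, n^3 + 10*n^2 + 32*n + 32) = n^2 + 6*n + 8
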